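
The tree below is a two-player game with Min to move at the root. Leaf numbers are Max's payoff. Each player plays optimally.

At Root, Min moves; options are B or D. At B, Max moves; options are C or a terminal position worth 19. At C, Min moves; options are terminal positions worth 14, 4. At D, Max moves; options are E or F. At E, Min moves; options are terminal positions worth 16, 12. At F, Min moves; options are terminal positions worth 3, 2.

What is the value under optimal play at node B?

C: min(14, 4) = 4
B: max(4, 19) = 19

19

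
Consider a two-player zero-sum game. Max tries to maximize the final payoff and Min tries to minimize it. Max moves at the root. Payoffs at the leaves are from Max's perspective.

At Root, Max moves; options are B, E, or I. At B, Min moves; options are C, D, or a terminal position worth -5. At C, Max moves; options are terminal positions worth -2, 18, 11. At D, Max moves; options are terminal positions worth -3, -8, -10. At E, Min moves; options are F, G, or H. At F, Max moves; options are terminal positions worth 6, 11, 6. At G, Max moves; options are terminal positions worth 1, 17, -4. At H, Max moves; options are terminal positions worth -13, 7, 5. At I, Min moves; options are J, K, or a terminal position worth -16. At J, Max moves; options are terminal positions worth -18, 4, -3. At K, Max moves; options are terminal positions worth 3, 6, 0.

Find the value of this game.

C (Max): max(-2, 18, 11) = 18
D (Max): max(-3, -8, -10) = -3
B (Min): min(18, -3, -5) = -5
F (Max): max(6, 11, 6) = 11
G (Max): max(1, 17, -4) = 17
H (Max): max(-13, 7, 5) = 7
E (Min): min(11, 17, 7) = 7
J (Max): max(-18, 4, -3) = 4
K (Max): max(3, 6, 0) = 6
I (Min): min(4, 6, -16) = -16
Root (Max): max(-5, 7, -16) = 7

7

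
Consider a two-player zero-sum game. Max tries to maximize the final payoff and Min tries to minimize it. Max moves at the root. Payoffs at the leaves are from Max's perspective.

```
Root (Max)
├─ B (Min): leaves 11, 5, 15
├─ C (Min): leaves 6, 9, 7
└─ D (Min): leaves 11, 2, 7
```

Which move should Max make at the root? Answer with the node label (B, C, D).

C

B (Min): min(11, 5, 15) = 5
C (Min): min(6, 9, 7) = 6
D (Min): min(11, 2, 7) = 2
Root (Max): max(5, 6, 2) = 6
Max picks the child with the highest value: C (value 6).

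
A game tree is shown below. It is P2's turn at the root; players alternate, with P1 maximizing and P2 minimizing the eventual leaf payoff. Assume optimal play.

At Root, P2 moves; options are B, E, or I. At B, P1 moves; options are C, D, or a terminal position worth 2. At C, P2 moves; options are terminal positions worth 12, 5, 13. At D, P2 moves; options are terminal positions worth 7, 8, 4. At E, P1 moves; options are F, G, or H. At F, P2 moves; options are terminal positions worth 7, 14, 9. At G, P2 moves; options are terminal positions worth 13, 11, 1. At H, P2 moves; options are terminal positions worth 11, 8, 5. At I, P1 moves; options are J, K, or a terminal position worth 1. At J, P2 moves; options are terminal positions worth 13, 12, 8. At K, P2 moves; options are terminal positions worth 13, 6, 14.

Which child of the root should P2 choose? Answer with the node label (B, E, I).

C (P2): min(12, 5, 13) = 5
D (P2): min(7, 8, 4) = 4
B (P1): max(5, 4, 2) = 5
F (P2): min(7, 14, 9) = 7
G (P2): min(13, 11, 1) = 1
H (P2): min(11, 8, 5) = 5
E (P1): max(7, 1, 5) = 7
J (P2): min(13, 12, 8) = 8
K (P2): min(13, 6, 14) = 6
I (P1): max(8, 6, 1) = 8
Root (P2): min(5, 7, 8) = 5
P2 picks the child with the lowest value: B (value 5).

B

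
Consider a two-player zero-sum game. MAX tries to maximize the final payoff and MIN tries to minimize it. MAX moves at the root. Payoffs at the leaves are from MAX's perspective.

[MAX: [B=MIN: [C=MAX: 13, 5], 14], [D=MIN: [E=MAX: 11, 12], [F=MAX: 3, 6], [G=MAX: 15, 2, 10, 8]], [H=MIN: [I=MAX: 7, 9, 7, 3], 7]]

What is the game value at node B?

13

C: max(13, 5) = 13
B: min(13, 14) = 13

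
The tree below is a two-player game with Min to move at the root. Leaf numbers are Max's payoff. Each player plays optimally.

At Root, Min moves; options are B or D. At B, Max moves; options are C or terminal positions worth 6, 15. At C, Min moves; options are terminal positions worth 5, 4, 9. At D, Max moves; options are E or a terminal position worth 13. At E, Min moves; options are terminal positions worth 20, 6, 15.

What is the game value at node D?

E: min(20, 6, 15) = 6
D: max(6, 13) = 13

13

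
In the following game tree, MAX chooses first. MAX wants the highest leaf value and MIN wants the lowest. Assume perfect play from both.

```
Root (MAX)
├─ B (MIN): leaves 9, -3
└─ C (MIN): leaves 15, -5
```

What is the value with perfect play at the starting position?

B (MIN): min(9, -3) = -3
C (MIN): min(15, -5) = -5
Root (MAX): max(-3, -5) = -3

-3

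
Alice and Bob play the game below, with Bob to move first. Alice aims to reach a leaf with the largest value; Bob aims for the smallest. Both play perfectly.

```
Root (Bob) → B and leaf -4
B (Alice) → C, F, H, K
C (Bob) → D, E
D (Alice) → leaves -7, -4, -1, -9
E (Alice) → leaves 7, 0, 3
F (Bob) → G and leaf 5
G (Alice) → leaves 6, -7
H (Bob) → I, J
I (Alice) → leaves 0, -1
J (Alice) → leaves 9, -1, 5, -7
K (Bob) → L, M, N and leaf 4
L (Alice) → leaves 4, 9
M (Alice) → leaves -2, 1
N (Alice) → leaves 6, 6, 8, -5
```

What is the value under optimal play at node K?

1

L: max(4, 9) = 9
M: max(-2, 1) = 1
N: max(6, 6, 8, -5) = 8
K: min(9, 1, 8, 4) = 1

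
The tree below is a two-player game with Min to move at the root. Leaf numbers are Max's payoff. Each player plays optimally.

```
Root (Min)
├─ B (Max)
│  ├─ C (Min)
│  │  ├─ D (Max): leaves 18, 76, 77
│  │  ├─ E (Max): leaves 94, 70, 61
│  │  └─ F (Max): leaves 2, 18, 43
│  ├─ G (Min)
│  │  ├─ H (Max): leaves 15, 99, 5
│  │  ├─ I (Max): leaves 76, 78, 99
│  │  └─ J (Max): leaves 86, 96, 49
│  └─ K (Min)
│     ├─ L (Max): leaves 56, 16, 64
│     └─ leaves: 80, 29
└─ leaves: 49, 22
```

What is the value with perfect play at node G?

H: max(15, 99, 5) = 99
I: max(76, 78, 99) = 99
J: max(86, 96, 49) = 96
G: min(99, 99, 96) = 96

96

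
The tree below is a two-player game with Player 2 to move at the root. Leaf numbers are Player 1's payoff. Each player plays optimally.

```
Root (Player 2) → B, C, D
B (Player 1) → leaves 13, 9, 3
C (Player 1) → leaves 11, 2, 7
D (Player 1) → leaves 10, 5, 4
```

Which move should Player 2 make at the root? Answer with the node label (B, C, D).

B (Player 1): max(13, 9, 3) = 13
C (Player 1): max(11, 2, 7) = 11
D (Player 1): max(10, 5, 4) = 10
Root (Player 2): min(13, 11, 10) = 10
Player 2 picks the child with the lowest value: D (value 10).

D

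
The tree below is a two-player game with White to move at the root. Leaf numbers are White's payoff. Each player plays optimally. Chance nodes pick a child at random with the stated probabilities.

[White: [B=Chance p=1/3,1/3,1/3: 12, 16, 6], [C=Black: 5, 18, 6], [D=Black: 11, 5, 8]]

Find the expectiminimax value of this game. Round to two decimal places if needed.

11.33

B (Chance): 1/3·12 + 1/3·16 + 1/3·6 = 11.33
C (Black): min(5, 18, 6) = 5
D (Black): min(11, 5, 8) = 5
Root (White): max(11.33, 5, 5) = 11.33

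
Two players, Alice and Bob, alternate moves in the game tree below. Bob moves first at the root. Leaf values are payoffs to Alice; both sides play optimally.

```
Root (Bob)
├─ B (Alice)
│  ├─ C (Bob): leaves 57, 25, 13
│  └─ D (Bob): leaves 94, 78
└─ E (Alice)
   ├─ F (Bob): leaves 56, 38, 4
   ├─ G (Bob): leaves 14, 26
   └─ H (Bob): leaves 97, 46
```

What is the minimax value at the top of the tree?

46

C (Bob): min(57, 25, 13) = 13
D (Bob): min(94, 78) = 78
B (Alice): max(13, 78) = 78
F (Bob): min(56, 38, 4) = 4
G (Bob): min(14, 26) = 14
H (Bob): min(97, 46) = 46
E (Alice): max(4, 14, 46) = 46
Root (Bob): min(78, 46) = 46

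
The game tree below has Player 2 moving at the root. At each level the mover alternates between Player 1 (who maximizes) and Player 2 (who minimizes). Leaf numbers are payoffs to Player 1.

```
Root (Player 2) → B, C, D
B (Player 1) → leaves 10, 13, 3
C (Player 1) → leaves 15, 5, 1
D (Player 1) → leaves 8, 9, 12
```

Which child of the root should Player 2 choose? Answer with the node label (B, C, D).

B (Player 1): max(10, 13, 3) = 13
C (Player 1): max(15, 5, 1) = 15
D (Player 1): max(8, 9, 12) = 12
Root (Player 2): min(13, 15, 12) = 12
Player 2 picks the child with the lowest value: D (value 12).

D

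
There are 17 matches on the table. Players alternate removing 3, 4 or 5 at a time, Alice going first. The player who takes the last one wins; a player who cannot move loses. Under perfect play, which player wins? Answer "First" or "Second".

Second

Positions where the player to move wins (W) vs loses (L):
i:   0  1  2  3  4  5  6  7  8  9 10 11 12 13 14 15 16 17
     L  L  L  W  W  W  W  W  L  L  L  W  W  W  W  W  L  L
Position 17 is L, so the second player wins.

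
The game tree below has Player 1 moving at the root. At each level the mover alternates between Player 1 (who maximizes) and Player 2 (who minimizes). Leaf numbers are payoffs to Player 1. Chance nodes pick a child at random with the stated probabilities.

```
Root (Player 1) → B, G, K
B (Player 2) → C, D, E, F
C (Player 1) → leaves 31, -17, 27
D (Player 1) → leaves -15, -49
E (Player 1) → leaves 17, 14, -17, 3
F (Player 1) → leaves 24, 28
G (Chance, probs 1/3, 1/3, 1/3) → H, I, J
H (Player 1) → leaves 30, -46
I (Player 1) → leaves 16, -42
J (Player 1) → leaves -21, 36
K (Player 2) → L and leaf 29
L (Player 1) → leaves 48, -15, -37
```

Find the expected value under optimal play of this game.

29

C (Player 1): max(31, -17, 27) = 31
D (Player 1): max(-15, -49) = -15
E (Player 1): max(17, 14, -17, 3) = 17
F (Player 1): max(24, 28) = 28
B (Player 2): min(31, -15, 17, 28) = -15
H (Player 1): max(30, -46) = 30
I (Player 1): max(16, -42) = 16
J (Player 1): max(-21, 36) = 36
G (Chance): 1/3·30 + 1/3·16 + 1/3·36 = 27.33
L (Player 1): max(48, -15, -37) = 48
K (Player 2): min(48, 29) = 29
Root (Player 1): max(-15, 27.33, 29) = 29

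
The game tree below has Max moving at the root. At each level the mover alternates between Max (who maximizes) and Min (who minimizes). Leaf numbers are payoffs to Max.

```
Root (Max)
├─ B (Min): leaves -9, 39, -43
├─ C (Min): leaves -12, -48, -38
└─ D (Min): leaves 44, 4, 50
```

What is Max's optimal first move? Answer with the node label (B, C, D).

B (Min): min(-9, 39, -43) = -43
C (Min): min(-12, -48, -38) = -48
D (Min): min(44, 4, 50) = 4
Root (Max): max(-43, -48, 4) = 4
Max picks the child with the highest value: D (value 4).

D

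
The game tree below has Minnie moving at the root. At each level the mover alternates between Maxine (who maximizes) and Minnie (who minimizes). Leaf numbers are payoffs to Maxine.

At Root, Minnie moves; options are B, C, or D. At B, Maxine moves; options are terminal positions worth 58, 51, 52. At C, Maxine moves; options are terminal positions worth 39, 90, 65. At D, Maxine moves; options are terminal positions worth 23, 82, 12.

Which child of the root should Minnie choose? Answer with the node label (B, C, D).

B

B (Maxine): max(58, 51, 52) = 58
C (Maxine): max(39, 90, 65) = 90
D (Maxine): max(23, 82, 12) = 82
Root (Minnie): min(58, 90, 82) = 58
Minnie picks the child with the lowest value: B (value 58).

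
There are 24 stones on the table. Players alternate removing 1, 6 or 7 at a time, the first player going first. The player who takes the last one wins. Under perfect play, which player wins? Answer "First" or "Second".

Second

W/L table (W = player to move can force a win):
i:   0  1  2  3  4  5  6  7  8  9 10 11 12 13 14 15 16 17 18 19 20 21 22 23 24
     L  W  L  W  L  W  W  W  W  W  W  W  L  W  L  W  L  W  W  W  W  W  W  W  L
Position 24 is L, so the second player wins.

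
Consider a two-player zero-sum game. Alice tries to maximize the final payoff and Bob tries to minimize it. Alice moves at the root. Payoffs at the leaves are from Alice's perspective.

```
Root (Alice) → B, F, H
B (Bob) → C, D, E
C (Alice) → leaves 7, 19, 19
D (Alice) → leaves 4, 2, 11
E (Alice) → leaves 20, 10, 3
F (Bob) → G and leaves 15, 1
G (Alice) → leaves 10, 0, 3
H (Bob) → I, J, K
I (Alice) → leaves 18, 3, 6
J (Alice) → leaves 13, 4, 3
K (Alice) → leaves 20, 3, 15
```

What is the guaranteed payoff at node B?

C: max(7, 19, 19) = 19
D: max(4, 2, 11) = 11
E: max(20, 10, 3) = 20
B: min(19, 11, 20) = 11

11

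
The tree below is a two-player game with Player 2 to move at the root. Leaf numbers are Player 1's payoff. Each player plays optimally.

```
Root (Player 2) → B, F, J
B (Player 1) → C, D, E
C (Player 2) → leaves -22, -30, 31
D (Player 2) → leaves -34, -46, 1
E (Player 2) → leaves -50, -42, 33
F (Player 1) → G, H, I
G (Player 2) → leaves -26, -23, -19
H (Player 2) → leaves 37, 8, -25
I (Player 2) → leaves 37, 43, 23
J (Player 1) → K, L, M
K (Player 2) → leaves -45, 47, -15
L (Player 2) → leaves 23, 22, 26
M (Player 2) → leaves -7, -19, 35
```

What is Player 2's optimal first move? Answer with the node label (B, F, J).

C (Player 2): min(-22, -30, 31) = -30
D (Player 2): min(-34, -46, 1) = -46
E (Player 2): min(-50, -42, 33) = -50
B (Player 1): max(-30, -46, -50) = -30
G (Player 2): min(-26, -23, -19) = -26
H (Player 2): min(37, 8, -25) = -25
I (Player 2): min(37, 43, 23) = 23
F (Player 1): max(-26, -25, 23) = 23
K (Player 2): min(-45, 47, -15) = -45
L (Player 2): min(23, 22, 26) = 22
M (Player 2): min(-7, -19, 35) = -19
J (Player 1): max(-45, 22, -19) = 22
Root (Player 2): min(-30, 23, 22) = -30
Player 2 picks the child with the lowest value: B (value -30).

B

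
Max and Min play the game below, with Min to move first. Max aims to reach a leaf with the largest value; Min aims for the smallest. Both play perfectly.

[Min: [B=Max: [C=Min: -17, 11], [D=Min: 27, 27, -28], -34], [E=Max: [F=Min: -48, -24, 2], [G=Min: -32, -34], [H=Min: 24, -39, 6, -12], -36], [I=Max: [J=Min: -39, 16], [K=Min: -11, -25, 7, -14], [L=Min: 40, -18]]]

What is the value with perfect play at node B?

-17

C: min(-17, 11) = -17
D: min(27, 27, -28) = -28
B: max(-17, -28, -34) = -17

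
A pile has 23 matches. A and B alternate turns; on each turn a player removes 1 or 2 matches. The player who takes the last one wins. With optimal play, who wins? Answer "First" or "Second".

Positions where the player to move wins (W) vs loses (L):
i:   0  1  2  3  4  5  6  7  8  9 10 11 12 13 14 15 16 17 18 19 20 21 22 23
     L  W  W  L  W  W  L  W  W  L  W  W  L  W  W  L  W  W  L  W  W  L  W  W
Position 23 is W, so the first player wins.

First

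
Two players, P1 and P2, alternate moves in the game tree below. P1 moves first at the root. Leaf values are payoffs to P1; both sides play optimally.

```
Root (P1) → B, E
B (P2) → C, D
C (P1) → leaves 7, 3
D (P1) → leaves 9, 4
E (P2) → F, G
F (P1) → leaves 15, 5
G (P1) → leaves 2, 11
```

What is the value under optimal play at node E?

11

F: max(15, 5) = 15
G: max(2, 11) = 11
E: min(15, 11) = 11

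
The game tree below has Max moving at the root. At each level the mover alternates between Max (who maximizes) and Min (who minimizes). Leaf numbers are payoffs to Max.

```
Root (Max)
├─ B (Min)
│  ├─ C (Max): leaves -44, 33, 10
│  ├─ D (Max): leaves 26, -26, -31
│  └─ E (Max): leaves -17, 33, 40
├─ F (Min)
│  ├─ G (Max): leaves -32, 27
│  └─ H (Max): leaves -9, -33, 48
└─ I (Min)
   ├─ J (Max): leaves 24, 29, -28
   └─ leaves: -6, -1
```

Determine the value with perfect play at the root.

C (Max): max(-44, 33, 10) = 33
D (Max): max(26, -26, -31) = 26
E (Max): max(-17, 33, 40) = 40
B (Min): min(33, 26, 40) = 26
G (Max): max(-32, 27) = 27
H (Max): max(-9, -33, 48) = 48
F (Min): min(27, 48) = 27
J (Max): max(24, 29, -28) = 29
I (Min): min(29, -6, -1) = -6
Root (Max): max(26, 27, -6) = 27

27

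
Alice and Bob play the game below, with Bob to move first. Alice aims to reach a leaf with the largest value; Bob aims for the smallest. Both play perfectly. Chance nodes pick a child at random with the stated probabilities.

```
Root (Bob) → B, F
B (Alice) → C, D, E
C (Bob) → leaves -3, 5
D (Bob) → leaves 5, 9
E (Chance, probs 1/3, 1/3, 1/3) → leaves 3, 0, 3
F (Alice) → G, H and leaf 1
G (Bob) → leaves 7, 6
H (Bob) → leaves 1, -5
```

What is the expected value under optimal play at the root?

5

C (Bob): min(-3, 5) = -3
D (Bob): min(5, 9) = 5
E (Chance): 1/3·3 + 1/3·0 + 1/3·3 = 2
B (Alice): max(-3, 5, 2) = 5
G (Bob): min(7, 6) = 6
H (Bob): min(1, -5) = -5
F (Alice): max(6, -5, 1) = 6
Root (Bob): min(5, 6) = 5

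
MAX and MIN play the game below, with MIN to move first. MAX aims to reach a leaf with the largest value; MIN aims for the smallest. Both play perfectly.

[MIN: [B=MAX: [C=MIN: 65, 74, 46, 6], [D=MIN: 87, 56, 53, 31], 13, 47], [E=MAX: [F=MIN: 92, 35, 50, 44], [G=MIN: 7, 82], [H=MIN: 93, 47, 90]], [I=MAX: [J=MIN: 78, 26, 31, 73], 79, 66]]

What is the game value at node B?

C: min(65, 74, 46, 6) = 6
D: min(87, 56, 53, 31) = 31
B: max(6, 31, 13, 47) = 47

47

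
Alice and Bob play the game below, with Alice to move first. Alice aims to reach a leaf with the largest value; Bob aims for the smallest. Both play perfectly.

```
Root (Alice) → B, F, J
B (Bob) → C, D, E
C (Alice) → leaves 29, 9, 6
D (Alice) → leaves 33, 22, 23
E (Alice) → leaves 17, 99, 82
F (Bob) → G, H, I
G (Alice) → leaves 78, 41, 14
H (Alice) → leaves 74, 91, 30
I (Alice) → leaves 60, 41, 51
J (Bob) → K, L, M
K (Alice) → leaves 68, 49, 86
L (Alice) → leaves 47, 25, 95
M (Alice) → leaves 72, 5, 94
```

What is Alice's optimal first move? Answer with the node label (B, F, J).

J

C (Alice): max(29, 9, 6) = 29
D (Alice): max(33, 22, 23) = 33
E (Alice): max(17, 99, 82) = 99
B (Bob): min(29, 33, 99) = 29
G (Alice): max(78, 41, 14) = 78
H (Alice): max(74, 91, 30) = 91
I (Alice): max(60, 41, 51) = 60
F (Bob): min(78, 91, 60) = 60
K (Alice): max(68, 49, 86) = 86
L (Alice): max(47, 25, 95) = 95
M (Alice): max(72, 5, 94) = 94
J (Bob): min(86, 95, 94) = 86
Root (Alice): max(29, 60, 86) = 86
Alice picks the child with the highest value: J (value 86).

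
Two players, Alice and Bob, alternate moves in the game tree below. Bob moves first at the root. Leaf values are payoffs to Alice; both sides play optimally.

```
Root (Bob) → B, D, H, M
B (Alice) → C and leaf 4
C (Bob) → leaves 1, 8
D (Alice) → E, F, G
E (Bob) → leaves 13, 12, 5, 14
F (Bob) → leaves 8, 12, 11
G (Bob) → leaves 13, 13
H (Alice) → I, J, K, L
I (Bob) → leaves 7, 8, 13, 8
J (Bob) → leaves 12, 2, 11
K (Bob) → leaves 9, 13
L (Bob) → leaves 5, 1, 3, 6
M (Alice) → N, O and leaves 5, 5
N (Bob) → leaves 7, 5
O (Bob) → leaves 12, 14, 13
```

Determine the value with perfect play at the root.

4

C (Bob): min(1, 8) = 1
B (Alice): max(1, 4) = 4
E (Bob): min(13, 12, 5, 14) = 5
F (Bob): min(8, 12, 11) = 8
G (Bob): min(13, 13) = 13
D (Alice): max(5, 8, 13) = 13
I (Bob): min(7, 8, 13, 8) = 7
J (Bob): min(12, 2, 11) = 2
K (Bob): min(9, 13) = 9
L (Bob): min(5, 1, 3, 6) = 1
H (Alice): max(7, 2, 9, 1) = 9
N (Bob): min(7, 5) = 5
O (Bob): min(12, 14, 13) = 12
M (Alice): max(5, 12, 5, 5) = 12
Root (Bob): min(4, 13, 9, 12) = 4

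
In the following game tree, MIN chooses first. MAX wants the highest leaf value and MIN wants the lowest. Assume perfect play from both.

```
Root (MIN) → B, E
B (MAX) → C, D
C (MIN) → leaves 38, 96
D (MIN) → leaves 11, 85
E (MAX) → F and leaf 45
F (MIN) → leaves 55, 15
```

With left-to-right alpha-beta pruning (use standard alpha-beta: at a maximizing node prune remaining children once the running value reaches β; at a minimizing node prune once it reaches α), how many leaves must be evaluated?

6

C [α=-∞,β=+∞]: v=38
D [α=38,β=+∞]: v=11 after child 1 ≤ α → α-cutoff, skip 1
B [α=-∞,β=+∞]: v=38
F [α=-∞,β=38]: v=15
E [α=-∞,β=38]: v=45
Root [α=-∞,β=+∞]: v=38
Leaves evaluated: 6 of 7.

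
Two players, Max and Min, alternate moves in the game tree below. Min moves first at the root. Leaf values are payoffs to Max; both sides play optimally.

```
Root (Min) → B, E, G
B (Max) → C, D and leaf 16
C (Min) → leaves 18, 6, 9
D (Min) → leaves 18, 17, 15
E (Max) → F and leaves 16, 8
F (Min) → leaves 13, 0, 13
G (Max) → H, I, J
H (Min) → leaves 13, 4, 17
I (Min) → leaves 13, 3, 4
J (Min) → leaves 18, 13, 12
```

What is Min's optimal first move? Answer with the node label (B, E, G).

G

C (Min): min(18, 6, 9) = 6
D (Min): min(18, 17, 15) = 15
B (Max): max(6, 15, 16) = 16
F (Min): min(13, 0, 13) = 0
E (Max): max(0, 16, 8) = 16
H (Min): min(13, 4, 17) = 4
I (Min): min(13, 3, 4) = 3
J (Min): min(18, 13, 12) = 12
G (Max): max(4, 3, 12) = 12
Root (Min): min(16, 16, 12) = 12
Min picks the child with the lowest value: G (value 12).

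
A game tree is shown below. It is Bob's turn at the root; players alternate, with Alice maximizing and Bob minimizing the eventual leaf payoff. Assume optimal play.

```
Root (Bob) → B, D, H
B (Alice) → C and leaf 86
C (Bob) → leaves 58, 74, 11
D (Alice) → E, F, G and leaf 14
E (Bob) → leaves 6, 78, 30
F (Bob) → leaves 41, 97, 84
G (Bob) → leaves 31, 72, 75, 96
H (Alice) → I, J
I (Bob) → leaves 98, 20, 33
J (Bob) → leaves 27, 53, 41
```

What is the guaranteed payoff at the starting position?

27

C (Bob): min(58, 74, 11) = 11
B (Alice): max(11, 86) = 86
E (Bob): min(6, 78, 30) = 6
F (Bob): min(41, 97, 84) = 41
G (Bob): min(31, 72, 75, 96) = 31
D (Alice): max(6, 41, 31, 14) = 41
I (Bob): min(98, 20, 33) = 20
J (Bob): min(27, 53, 41) = 27
H (Alice): max(20, 27) = 27
Root (Bob): min(86, 41, 27) = 27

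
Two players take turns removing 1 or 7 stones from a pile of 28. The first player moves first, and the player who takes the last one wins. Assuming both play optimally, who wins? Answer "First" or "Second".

Second

Positions where the player to move wins (W) vs loses (L):
i:   0  1  2  3  4  5  6  7  8  9 10 11 12 13 14 15 16 17 18 19 20 21 22 23 24 25 26 27 28
     L  W  L  W  L  W  L  W  L  W  L  W  L  W  L  W  L  W  L  W  L  W  L  W  L  W  L  W  L
Position 28 is L, so the second player wins.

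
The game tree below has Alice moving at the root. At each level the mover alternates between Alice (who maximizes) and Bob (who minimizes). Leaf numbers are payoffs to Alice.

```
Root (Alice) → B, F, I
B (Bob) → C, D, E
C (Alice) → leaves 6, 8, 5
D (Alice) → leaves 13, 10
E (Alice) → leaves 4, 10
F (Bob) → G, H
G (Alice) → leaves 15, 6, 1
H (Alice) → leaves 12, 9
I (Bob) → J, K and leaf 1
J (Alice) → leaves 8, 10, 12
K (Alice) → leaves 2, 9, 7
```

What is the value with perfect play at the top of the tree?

C (Alice): max(6, 8, 5) = 8
D (Alice): max(13, 10) = 13
E (Alice): max(4, 10) = 10
B (Bob): min(8, 13, 10) = 8
G (Alice): max(15, 6, 1) = 15
H (Alice): max(12, 9) = 12
F (Bob): min(15, 12) = 12
J (Alice): max(8, 10, 12) = 12
K (Alice): max(2, 9, 7) = 9
I (Bob): min(12, 9, 1) = 1
Root (Alice): max(8, 12, 1) = 12

12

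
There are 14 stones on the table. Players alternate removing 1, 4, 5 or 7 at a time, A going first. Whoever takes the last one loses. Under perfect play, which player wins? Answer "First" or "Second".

First

Positions where the player to move wins (W) vs loses (L):
i:   0  1  2  3  4  5  6  7  8  9 10 11 12 13 14
     W  L  W  L  W  W  W  W  W  L  W  L  W  W  W
Position 14 is W, so the first player wins.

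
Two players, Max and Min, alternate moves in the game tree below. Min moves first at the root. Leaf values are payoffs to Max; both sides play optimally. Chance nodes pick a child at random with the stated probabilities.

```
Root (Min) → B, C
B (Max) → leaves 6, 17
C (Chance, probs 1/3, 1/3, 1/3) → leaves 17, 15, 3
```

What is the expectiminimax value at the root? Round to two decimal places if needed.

11.67

B (Max): max(6, 17) = 17
C (Chance): 1/3·17 + 1/3·15 + 1/3·3 = 11.67
Root (Min): min(17, 11.67) = 11.67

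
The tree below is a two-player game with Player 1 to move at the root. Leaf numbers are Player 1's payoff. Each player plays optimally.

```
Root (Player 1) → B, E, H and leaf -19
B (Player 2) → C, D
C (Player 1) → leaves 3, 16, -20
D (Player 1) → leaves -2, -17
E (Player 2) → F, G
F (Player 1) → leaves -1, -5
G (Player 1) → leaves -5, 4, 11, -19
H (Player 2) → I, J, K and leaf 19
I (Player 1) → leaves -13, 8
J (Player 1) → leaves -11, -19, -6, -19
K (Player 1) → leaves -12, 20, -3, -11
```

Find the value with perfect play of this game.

-1

C (Player 1): max(3, 16, -20) = 16
D (Player 1): max(-2, -17) = -2
B (Player 2): min(16, -2) = -2
F (Player 1): max(-1, -5) = -1
G (Player 1): max(-5, 4, 11, -19) = 11
E (Player 2): min(-1, 11) = -1
I (Player 1): max(-13, 8) = 8
J (Player 1): max(-11, -19, -6, -19) = -6
K (Player 1): max(-12, 20, -3, -11) = 20
H (Player 2): min(8, -6, 20, 19) = -6
Root (Player 1): max(-2, -1, -6, -19) = -1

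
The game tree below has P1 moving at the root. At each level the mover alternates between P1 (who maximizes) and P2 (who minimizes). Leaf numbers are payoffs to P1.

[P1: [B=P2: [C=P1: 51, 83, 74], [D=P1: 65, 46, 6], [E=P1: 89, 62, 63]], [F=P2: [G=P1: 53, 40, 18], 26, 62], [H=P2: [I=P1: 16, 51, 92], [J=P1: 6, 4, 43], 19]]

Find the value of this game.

C (P1): max(51, 83, 74) = 83
D (P1): max(65, 46, 6) = 65
E (P1): max(89, 62, 63) = 89
B (P2): min(83, 65, 89) = 65
G (P1): max(53, 40, 18) = 53
F (P2): min(53, 26, 62) = 26
I (P1): max(16, 51, 92) = 92
J (P1): max(6, 4, 43) = 43
H (P2): min(92, 43, 19) = 19
Root (P1): max(65, 26, 19) = 65

65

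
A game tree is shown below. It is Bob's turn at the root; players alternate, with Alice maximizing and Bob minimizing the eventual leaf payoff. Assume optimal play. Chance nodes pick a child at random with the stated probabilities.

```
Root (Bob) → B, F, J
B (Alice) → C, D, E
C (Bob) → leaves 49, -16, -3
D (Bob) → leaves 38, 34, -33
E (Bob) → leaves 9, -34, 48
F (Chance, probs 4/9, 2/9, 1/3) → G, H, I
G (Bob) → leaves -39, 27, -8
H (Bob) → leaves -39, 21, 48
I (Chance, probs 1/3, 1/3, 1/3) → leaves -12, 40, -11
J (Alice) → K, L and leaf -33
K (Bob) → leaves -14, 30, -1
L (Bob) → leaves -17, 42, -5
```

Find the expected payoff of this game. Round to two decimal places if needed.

-24.11

C (Bob): min(49, -16, -3) = -16
D (Bob): min(38, 34, -33) = -33
E (Bob): min(9, -34, 48) = -34
B (Alice): max(-16, -33, -34) = -16
G (Bob): min(-39, 27, -8) = -39
H (Bob): min(-39, 21, 48) = -39
I (Chance): 1/3·-12 + 1/3·40 + 1/3·-11 = 5.67
F (Chance): 4/9·-39 + 2/9·-39 + 1/3·5.67 = -24.11
K (Bob): min(-14, 30, -1) = -14
L (Bob): min(-17, 42, -5) = -17
J (Alice): max(-14, -17, -33) = -14
Root (Bob): min(-16, -24.11, -14) = -24.11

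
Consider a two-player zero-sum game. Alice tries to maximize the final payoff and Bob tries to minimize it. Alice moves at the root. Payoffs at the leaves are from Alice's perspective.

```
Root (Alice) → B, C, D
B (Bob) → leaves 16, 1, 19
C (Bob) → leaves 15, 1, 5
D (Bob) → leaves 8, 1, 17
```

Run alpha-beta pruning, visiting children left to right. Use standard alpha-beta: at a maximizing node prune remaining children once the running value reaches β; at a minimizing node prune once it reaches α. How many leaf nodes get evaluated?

B [α=-∞,β=+∞]: v=1
C [α=1,β=+∞]: v=1 after child 2 ≤ α → α-cutoff, skip 1
D [α=1,β=+∞]: v=1 after child 2 ≤ α → α-cutoff, skip 1
Root [α=-∞,β=+∞]: v=1
Leaves evaluated: 7 of 9.

7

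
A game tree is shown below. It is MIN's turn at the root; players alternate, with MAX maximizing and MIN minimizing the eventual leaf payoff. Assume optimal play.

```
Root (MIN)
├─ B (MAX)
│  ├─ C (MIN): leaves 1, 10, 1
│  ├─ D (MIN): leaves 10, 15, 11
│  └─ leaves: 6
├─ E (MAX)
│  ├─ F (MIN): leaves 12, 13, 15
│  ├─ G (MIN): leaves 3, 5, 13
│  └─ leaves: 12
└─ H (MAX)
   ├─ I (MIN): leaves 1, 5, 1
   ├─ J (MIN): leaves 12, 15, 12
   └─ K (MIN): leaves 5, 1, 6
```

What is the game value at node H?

I: min(1, 5, 1) = 1
J: min(12, 15, 12) = 12
K: min(5, 1, 6) = 1
H: max(1, 12, 1) = 12

12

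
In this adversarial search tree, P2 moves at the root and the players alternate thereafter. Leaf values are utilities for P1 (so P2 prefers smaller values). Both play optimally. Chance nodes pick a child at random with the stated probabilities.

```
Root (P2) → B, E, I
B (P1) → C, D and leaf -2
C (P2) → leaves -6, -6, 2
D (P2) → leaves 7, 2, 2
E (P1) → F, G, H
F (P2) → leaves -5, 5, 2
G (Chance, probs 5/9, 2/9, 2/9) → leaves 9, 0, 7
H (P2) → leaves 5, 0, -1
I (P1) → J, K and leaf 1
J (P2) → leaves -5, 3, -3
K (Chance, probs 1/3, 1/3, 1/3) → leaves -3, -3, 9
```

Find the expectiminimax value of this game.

C (P2): min(-6, -6, 2) = -6
D (P2): min(7, 2, 2) = 2
B (P1): max(-6, 2, -2) = 2
F (P2): min(-5, 5, 2) = -5
G (Chance): 5/9·9 + 2/9·0 + 2/9·7 = 6.56
H (P2): min(5, 0, -1) = -1
E (P1): max(-5, 6.56, -1) = 6.56
J (P2): min(-5, 3, -3) = -5
K (Chance): 1/3·-3 + 1/3·-3 + 1/3·9 = 1
I (P1): max(-5, 1, 1) = 1
Root (P2): min(2, 6.56, 1) = 1

1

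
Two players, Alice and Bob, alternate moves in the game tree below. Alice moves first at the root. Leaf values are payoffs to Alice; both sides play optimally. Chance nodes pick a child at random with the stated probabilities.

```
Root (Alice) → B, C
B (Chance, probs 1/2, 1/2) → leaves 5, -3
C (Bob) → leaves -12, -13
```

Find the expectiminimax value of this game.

1

B (Chance): 1/2·5 + 1/2·-3 = 1
C (Bob): min(-12, -13) = -13
Root (Alice): max(1, -13) = 1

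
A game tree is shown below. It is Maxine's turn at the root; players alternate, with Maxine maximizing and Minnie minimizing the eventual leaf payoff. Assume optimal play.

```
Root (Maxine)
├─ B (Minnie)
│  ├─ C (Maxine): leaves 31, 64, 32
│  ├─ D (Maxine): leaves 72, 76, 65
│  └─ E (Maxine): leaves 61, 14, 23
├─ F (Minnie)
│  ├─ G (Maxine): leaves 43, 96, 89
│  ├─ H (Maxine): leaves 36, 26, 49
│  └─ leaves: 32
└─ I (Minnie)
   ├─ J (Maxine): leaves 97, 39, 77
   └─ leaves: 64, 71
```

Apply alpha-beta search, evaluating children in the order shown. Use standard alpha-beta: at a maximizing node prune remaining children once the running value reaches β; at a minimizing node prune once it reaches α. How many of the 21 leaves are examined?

18

C [α=-∞,β=+∞]: v=64
D [α=-∞,β=64]: v=72 after child 1 ≥ β → β-cutoff, skip 2
E [α=-∞,β=64]: v=61
B [α=-∞,β=+∞]: v=61
G [α=61,β=+∞]: v=96
H [α=61,β=96]: v=49
F [α=61,β=+∞]: v=49 after child 2 ≤ α → α-cutoff, skip 1
J [α=61,β=+∞]: v=97
I [α=61,β=+∞]: v=64
Root [α=-∞,β=+∞]: v=64
Leaves evaluated: 18 of 21.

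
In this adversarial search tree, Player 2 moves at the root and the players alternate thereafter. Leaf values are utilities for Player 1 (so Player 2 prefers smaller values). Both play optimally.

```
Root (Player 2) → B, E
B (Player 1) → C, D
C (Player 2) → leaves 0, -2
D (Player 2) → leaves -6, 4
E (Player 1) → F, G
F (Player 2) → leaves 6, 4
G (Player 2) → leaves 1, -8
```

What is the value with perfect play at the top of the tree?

C (Player 2): min(0, -2) = -2
D (Player 2): min(-6, 4) = -6
B (Player 1): max(-2, -6) = -2
F (Player 2): min(6, 4) = 4
G (Player 2): min(1, -8) = -8
E (Player 1): max(4, -8) = 4
Root (Player 2): min(-2, 4) = -2

-2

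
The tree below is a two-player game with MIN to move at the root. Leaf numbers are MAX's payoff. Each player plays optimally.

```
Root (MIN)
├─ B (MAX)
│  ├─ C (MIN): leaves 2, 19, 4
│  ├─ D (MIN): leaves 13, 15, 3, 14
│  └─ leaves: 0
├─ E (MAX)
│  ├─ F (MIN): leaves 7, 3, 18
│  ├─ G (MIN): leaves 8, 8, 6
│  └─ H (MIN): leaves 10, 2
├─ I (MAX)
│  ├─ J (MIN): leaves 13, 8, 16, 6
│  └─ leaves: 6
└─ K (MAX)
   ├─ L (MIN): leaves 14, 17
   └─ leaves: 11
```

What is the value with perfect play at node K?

14

L: min(14, 17) = 14
K: max(14, 11) = 14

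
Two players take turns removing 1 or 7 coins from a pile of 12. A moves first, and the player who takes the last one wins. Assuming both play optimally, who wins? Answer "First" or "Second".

Mark each pile size as W (mover wins) or L (mover loses):
i:   0  1  2  3  4  5  6  7  8  9 10 11 12
     L  W  L  W  L  W  L  W  L  W  L  W  L
Position 12 is L, so the second player wins.

Second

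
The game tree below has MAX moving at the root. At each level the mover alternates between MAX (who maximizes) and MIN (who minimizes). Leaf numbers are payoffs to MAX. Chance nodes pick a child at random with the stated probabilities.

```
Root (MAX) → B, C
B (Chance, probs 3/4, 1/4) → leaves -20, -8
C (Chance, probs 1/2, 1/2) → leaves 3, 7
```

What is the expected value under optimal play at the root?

B (Chance): 3/4·-20 + 1/4·-8 = -17
C (Chance): 1/2·3 + 1/2·7 = 5
Root (MAX): max(-17, 5) = 5

5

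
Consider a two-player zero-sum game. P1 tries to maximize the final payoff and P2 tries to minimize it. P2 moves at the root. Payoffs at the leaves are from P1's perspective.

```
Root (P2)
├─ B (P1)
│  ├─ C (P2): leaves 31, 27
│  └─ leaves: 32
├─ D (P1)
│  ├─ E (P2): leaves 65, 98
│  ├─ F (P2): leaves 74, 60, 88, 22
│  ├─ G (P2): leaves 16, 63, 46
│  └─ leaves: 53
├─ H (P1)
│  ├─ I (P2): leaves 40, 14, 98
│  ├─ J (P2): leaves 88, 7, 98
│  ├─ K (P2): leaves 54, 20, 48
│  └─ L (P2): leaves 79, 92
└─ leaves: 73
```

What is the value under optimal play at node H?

I: min(40, 14, 98) = 14
J: min(88, 7, 98) = 7
K: min(54, 20, 48) = 20
L: min(79, 92) = 79
H: max(14, 7, 20, 79) = 79

79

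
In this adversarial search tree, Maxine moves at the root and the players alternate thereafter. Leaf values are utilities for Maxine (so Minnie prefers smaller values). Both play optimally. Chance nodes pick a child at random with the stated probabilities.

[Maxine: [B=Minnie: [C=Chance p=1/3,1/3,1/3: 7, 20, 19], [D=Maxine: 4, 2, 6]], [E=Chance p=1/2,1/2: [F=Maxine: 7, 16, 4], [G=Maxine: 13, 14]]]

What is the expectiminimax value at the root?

C (Chance): 1/3·7 + 1/3·20 + 1/3·19 = 15.33
D (Maxine): max(4, 2, 6) = 6
B (Minnie): min(15.33, 6) = 6
F (Maxine): max(7, 16, 4) = 16
G (Maxine): max(13, 14) = 14
E (Chance): 1/2·16 + 1/2·14 = 15
Root (Maxine): max(6, 15) = 15

15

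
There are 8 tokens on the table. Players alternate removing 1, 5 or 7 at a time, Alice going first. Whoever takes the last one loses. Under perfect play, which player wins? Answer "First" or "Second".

Compute winning (W) and losing (L) positions by backward induction:
i:   0  1  2  3  4  5  6  7  8
     W  L  W  L  W  L  W  L  W
Position 8 is W, so the first player wins.

First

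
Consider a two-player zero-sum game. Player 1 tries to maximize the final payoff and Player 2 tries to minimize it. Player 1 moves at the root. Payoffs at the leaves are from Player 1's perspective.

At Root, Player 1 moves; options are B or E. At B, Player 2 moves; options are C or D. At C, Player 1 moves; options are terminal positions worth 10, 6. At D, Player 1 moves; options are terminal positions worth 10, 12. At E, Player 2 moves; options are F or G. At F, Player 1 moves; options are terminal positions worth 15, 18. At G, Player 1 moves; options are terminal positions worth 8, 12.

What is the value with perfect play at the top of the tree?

12

C (Player 1): max(10, 6) = 10
D (Player 1): max(10, 12) = 12
B (Player 2): min(10, 12) = 10
F (Player 1): max(15, 18) = 18
G (Player 1): max(8, 12) = 12
E (Player 2): min(18, 12) = 12
Root (Player 1): max(10, 12) = 12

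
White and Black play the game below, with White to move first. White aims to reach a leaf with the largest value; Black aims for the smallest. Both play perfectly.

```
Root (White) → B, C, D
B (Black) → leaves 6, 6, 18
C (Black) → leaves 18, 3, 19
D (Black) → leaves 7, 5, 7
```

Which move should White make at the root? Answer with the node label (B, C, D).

B

B (Black): min(6, 6, 18) = 6
C (Black): min(18, 3, 19) = 3
D (Black): min(7, 5, 7) = 5
Root (White): max(6, 3, 5) = 6
White picks the child with the highest value: B (value 6).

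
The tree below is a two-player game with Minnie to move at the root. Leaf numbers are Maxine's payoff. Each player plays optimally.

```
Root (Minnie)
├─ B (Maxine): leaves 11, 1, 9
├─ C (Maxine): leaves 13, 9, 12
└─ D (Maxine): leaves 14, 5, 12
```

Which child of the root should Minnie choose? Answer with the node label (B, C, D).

B (Maxine): max(11, 1, 9) = 11
C (Maxine): max(13, 9, 12) = 13
D (Maxine): max(14, 5, 12) = 14
Root (Minnie): min(11, 13, 14) = 11
Minnie picks the child with the lowest value: B (value 11).

B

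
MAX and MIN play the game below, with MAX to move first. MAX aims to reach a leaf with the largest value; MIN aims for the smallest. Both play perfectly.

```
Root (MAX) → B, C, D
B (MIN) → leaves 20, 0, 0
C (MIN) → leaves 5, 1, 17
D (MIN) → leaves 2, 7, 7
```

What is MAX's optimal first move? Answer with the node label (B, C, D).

B (MIN): min(20, 0, 0) = 0
C (MIN): min(5, 1, 17) = 1
D (MIN): min(2, 7, 7) = 2
Root (MAX): max(0, 1, 2) = 2
MAX picks the child with the highest value: D (value 2).

D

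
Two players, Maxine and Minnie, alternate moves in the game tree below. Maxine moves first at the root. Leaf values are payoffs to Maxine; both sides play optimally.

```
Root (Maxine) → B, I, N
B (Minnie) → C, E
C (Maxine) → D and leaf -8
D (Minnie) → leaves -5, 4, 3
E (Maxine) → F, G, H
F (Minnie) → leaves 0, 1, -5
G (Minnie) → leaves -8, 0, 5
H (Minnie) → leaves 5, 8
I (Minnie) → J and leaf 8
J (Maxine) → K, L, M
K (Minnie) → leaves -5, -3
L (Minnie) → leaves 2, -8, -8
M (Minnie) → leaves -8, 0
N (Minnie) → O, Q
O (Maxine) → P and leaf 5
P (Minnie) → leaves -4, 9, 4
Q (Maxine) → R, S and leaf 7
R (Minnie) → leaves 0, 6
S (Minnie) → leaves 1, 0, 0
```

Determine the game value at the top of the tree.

D (Minnie): min(-5, 4, 3) = -5
C (Maxine): max(-5, -8) = -5
F (Minnie): min(0, 1, -5) = -5
G (Minnie): min(-8, 0, 5) = -8
H (Minnie): min(5, 8) = 5
E (Maxine): max(-5, -8, 5) = 5
B (Minnie): min(-5, 5) = -5
K (Minnie): min(-5, -3) = -5
L (Minnie): min(2, -8, -8) = -8
M (Minnie): min(-8, 0) = -8
J (Maxine): max(-5, -8, -8) = -5
I (Minnie): min(-5, 8) = -5
P (Minnie): min(-4, 9, 4) = -4
O (Maxine): max(-4, 5) = 5
R (Minnie): min(0, 6) = 0
S (Minnie): min(1, 0, 0) = 0
Q (Maxine): max(0, 0, 7) = 7
N (Minnie): min(5, 7) = 5
Root (Maxine): max(-5, -5, 5) = 5

5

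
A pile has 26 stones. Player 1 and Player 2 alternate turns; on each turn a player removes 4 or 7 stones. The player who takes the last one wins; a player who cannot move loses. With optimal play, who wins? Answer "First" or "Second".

Mark each pile size as W (mover wins) or L (mover loses):
i:   0  1  2  3  4  5  6  7  8  9 10 11 12 13 14 15 16 17 18 19 20 21 22 23 24 25 26
     L  L  L  L  W  W  W  W  W  W  W  L  L  L  L  W  W  W  W  W  W  W  L  L  L  L  W
Position 26 is W, so the first player wins.

First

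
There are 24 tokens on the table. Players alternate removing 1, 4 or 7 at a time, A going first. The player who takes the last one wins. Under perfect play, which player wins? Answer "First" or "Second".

Positions where the player to move wins (W) vs loses (L):
i:   0  1  2  3  4  5  6  7  8  9 10 11 12 13 14 15 16 17 18 19 20 21 22 23 24
     L  W  L  W  W  L  W  W  L  W  L  W  W  L  W  W  L  W  L  W  W  L  W  W  L
Position 24 is L, so the second player wins.

Second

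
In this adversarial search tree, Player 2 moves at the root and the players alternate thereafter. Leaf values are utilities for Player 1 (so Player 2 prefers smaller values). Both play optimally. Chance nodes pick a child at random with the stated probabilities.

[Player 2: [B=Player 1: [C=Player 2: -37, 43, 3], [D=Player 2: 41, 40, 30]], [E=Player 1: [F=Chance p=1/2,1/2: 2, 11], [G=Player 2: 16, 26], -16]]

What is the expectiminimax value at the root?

C (Player 2): min(-37, 43, 3) = -37
D (Player 2): min(41, 40, 30) = 30
B (Player 1): max(-37, 30) = 30
F (Chance): 1/2·2 + 1/2·11 = 6.5
G (Player 2): min(16, 26) = 16
E (Player 1): max(6.5, 16, -16) = 16
Root (Player 2): min(30, 16) = 16

16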